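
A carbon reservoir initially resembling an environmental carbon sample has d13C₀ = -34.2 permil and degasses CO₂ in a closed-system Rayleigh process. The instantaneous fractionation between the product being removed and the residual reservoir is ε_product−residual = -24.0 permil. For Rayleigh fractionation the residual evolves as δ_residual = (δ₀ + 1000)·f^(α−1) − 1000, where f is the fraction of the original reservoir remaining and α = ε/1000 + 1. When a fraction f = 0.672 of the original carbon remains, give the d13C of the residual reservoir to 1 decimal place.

Rayleigh residual: δ_res = (δ₀ + 1000)·f^(α−1) − 1000
α = ε/1000 + 1 = 0.97600, so α − 1 = -0.02400
f^(α−1) = 0.672^(-0.02400) = 1.009586
δ_res = (-34.2 + 1000) × 1.009586 − 1000 = 975.058 − 1000 = -24.94 permil

-24.9 permil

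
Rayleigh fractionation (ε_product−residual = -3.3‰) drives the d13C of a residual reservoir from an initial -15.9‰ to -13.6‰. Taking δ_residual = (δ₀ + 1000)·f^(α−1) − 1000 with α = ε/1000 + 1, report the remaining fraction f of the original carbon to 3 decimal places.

0.493

α − 1 = ε/1000 = -0.0033
(δ_res + 1000)/(δ₀ + 1000) = (-13.6 + 1000)/(-15.9 + 1000) = 986.4/984.1 = 1.002337
f = 1.002337^(1/-0.0033) = exp(ln(1.002337)/-0.0033) = exp(0.00233/-0.0033)
f = exp(-0.7074) = 0.4929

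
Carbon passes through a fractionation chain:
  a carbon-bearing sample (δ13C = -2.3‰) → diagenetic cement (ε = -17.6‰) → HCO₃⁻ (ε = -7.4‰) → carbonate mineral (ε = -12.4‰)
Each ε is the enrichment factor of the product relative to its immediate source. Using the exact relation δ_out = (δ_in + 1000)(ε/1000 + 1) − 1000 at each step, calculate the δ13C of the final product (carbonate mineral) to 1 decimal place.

-39.2‰

step 1: δ = (-2.30 + 1000)·(-17.6/1000 + 1) − 1000 = -19.86‰
step 2: δ = (-19.86 + 1000)·(-7.4/1000 + 1) − 1000 = -27.11‰
step 3: δ = (-27.11 + 1000)·(-12.4/1000 + 1) − 1000 = -39.18‰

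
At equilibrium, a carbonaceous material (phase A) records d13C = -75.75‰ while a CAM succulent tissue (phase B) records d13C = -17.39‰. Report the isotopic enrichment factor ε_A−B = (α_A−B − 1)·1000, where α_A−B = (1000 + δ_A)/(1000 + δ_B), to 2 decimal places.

-59.39‰

α_A−B = (1000 + -75.75) / (1000 + -17.39) = 924.25 / 982.61 = 0.940607
ε_A−B = (0.940607 − 1) × 1000 = -59.393‰
(The approximation ε ≈ δ_A − δ_B would give -58.36‰.)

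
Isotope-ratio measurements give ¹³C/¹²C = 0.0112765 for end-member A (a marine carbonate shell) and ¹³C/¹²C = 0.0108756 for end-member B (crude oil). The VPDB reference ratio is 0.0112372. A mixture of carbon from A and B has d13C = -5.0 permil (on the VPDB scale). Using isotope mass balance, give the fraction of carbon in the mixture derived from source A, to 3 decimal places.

δ_A = (0.0112765/0.0112372 − 1)×1000 = (1.003497 − 1)×1000 = 3.497 permil
δ_B = (0.0108756/0.0112372 − 1)×1000 = (0.967821 − 1)×1000 = -32.179 permil
f_A = (δ_mix − δ_B)/(δ_A − δ_B) = (-5.0 − (-32.179))/(3.497 − (-32.179))
f_A = 27.179 / 35.676 = 0.7618

0.762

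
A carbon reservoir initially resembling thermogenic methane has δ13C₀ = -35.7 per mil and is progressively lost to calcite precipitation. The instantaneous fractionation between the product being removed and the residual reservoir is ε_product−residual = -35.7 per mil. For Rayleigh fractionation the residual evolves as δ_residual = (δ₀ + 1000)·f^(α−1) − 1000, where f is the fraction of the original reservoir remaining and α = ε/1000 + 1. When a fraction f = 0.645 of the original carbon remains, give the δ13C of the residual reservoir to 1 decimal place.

Rayleigh residual: δ_res = (δ₀ + 1000)·f^(α−1) − 1000
α = ε/1000 + 1 = 0.96430, so α − 1 = -0.03570
f^(α−1) = 0.645^(-0.03570) = 1.015778
δ_res = (-35.7 + 1000) × 1.015778 − 1000 = 979.515 − 1000 = -20.49 per mil

-20.5 per mil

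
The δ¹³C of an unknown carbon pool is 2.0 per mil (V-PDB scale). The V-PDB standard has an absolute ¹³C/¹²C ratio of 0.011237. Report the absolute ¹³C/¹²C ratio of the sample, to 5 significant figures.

0.011259

R_sample = R_standard × (δ¹³C/1000 + 1)
R_sample = 0.011237 × (2.0/1000 + 1) = 0.011237 × 1.002000
R_sample = 0.0112595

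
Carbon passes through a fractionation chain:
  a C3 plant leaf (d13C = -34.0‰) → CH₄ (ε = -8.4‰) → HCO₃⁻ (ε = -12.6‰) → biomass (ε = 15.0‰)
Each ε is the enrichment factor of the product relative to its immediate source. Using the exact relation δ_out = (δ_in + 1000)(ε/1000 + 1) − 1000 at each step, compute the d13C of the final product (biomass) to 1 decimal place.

step 1: δ = (-34.00 + 1000)·(-8.4/1000 + 1) − 1000 = -42.11‰
step 2: δ = (-42.11 + 1000)·(-12.6/1000 + 1) − 1000 = -54.18‰
step 3: δ = (-54.18 + 1000)·(15.0/1000 + 1) − 1000 = -40.00‰

-40.0‰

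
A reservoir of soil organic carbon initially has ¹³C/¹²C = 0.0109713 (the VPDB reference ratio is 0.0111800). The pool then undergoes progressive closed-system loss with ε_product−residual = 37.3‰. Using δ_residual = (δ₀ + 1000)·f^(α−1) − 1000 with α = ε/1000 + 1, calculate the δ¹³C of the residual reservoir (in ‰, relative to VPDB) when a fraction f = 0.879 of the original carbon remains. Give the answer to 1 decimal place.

-23.4‰

δ₀ = (0.0109713/0.0111800 − 1)×1000 = (0.981333 − 1)×1000 = -18.667‰
α − 1 = ε/1000 = 0.0373
f^(α−1) = 0.879^(0.0373) = 0.995201
δ_res = (-18.667 + 1000) × 0.995201 − 1000 = 976.623 − 1000 = -23.38‰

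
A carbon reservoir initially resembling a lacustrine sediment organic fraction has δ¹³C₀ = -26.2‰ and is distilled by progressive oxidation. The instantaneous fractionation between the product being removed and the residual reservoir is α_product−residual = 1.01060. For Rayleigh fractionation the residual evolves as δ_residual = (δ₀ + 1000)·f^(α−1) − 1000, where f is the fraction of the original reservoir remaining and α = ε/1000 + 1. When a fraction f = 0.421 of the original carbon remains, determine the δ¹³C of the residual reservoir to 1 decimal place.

Rayleigh residual: δ_res = (δ₀ + 1000)·f^(α−1) − 1000
α − 1 = 0.01060
f^(α−1) = 0.421^(0.01060) = 0.990872
δ_res = (-26.2 + 1000) × 0.990872 − 1000 = 964.911 − 1000 = -35.09‰

-35.1‰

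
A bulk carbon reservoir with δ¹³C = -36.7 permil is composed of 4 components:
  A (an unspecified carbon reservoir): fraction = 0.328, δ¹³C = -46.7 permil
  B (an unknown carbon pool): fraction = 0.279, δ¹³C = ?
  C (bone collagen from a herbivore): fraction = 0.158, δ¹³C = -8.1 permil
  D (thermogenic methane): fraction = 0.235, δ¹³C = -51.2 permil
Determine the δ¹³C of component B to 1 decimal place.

Isotope mass balance: δ_bulk = Σ fᵢ·δᵢ.
-36.7 = 0.328×(-46.7) + 0.279×δ_B + 0.158×(-8.1) + 0.235×(-51.2)
0.279·δ_B = -36.7 − (-28.629) = -8.071
δ_B = -8.071 / 0.279 = -28.93 permil

-28.9 permil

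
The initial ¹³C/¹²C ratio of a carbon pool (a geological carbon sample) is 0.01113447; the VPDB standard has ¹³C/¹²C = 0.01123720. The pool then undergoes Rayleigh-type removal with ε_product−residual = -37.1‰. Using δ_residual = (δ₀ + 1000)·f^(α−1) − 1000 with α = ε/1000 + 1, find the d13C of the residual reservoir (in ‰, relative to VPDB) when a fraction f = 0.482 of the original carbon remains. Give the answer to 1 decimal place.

18.1‰

δ₀ = (0.01113447/0.01123720 − 1)×1000 = (0.990858 − 1)×1000 = -9.142‰
α − 1 = ε/1000 = -0.0371
f^(α−1) = 0.482^(-0.0371) = 1.027446
δ_res = (-9.142 + 1000) × 1.027446 − 1000 = 1018.053 − 1000 = 18.05‰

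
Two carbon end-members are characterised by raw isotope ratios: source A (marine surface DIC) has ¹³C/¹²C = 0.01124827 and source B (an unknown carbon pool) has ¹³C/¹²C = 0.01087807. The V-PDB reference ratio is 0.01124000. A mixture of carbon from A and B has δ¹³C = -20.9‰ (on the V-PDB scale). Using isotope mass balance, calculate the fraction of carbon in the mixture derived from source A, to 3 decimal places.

δ_A = (0.01124827/0.01124000 − 1)×1000 = (1.000736 − 1)×1000 = 0.736‰
δ_B = (0.01087807/0.01124000 − 1)×1000 = (0.967800 − 1)×1000 = -32.200‰
f_A = (δ_mix − δ_B)/(δ_A − δ_B) = (-20.9 − (-32.200))/(0.736 − (-32.200))
f_A = 11.300 / 32.936 = 0.3431

0.343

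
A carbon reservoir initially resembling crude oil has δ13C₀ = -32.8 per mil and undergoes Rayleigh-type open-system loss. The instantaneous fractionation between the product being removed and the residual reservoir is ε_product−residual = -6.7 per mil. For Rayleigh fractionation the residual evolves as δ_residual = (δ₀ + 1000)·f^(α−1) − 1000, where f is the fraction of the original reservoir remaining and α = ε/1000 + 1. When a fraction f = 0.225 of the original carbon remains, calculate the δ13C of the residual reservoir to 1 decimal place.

Rayleigh residual: δ_res = (δ₀ + 1000)·f^(α−1) − 1000
α = ε/1000 + 1 = 0.99330, so α − 1 = -0.00670
f^(α−1) = 0.225^(-0.00670) = 1.010044
δ_res = (-32.8 + 1000) × 1.010044 − 1000 = 976.915 − 1000 = -23.09 per mil

-23.1 per mil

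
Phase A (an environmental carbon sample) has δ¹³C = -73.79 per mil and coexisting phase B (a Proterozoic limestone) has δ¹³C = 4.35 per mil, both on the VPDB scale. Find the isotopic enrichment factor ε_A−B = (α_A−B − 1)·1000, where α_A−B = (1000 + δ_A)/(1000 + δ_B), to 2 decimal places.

-77.80 per mil

α_A−B = (1000 + -73.79) / (1000 + 4.35) = 926.21 / 1004.35 = 0.922198
ε_A−B = (0.922198 − 1) × 1000 = -77.802 per mil
(The approximation ε ≈ δ_A − δ_B would give -78.14 per mil.)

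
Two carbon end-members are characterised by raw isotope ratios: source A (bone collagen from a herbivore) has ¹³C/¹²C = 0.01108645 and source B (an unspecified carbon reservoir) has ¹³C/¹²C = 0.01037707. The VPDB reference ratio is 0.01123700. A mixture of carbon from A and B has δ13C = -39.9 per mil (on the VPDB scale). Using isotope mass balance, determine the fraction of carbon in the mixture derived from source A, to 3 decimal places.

δ_A = (0.01108645/0.01123700 − 1)×1000 = (0.986602 − 1)×1000 = -13.398 per mil
δ_B = (0.01037707/0.01123700 − 1)×1000 = (0.923473 − 1)×1000 = -76.527 per mil
f_A = (δ_mix − δ_B)/(δ_A − δ_B) = (-39.9 − (-76.527))/(-13.398 − (-76.527))
f_A = 36.627 / 63.129 = 0.5802

0.580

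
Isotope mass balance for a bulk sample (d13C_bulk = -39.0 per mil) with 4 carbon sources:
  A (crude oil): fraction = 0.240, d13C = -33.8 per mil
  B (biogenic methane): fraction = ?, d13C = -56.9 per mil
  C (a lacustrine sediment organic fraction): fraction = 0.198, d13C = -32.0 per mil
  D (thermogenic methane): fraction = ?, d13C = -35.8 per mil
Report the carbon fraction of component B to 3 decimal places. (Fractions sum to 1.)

0.210

Let f_B and f_D be the unknown fractions; fractions sum to 1 so f_B + f_D = 0.562.
Mass balance: Σ fᵢ·δᵢ = δ_bulk ⇒ f_B·(-56.9) + f_D·(-35.8) = -39.0 − (-14.448) = -24.552
Substitute f_D = 0.562 − f_B:
f_B·(-56.9 − -35.8) = -24.552 − 0.562×(-35.8) = -4.432
f_B = -4.432 / -21.1 = 0.2101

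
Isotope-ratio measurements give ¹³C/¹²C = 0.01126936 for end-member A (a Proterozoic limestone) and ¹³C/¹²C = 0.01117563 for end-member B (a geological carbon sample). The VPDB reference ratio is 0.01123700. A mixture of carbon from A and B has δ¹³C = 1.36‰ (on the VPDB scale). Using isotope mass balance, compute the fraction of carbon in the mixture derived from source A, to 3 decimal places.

δ_A = (0.01126936/0.01123700 − 1)×1000 = (1.002880 − 1)×1000 = 2.880‰
δ_B = (0.01117563/0.01123700 − 1)×1000 = (0.994539 − 1)×1000 = -5.461‰
f_A = (δ_mix − δ_B)/(δ_A − δ_B) = (1.36 − (-5.461))/(2.880 − (-5.461))
f_A = 6.821 / 8.341 = 0.8178

0.818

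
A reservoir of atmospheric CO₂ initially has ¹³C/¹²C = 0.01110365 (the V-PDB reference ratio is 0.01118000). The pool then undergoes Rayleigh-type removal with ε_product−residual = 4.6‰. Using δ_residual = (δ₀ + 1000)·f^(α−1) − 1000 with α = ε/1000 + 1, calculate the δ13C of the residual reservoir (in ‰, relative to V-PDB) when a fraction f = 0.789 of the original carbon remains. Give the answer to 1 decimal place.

δ₀ = (0.01110365/0.01118000 − 1)×1000 = (0.993171 − 1)×1000 = -6.829‰
α − 1 = ε/1000 = 0.0046
f^(α−1) = 0.789^(0.0046) = 0.998910
δ_res = (-6.829 + 1000) × 0.998910 − 1000 = 992.089 − 1000 = -7.91‰

-7.9‰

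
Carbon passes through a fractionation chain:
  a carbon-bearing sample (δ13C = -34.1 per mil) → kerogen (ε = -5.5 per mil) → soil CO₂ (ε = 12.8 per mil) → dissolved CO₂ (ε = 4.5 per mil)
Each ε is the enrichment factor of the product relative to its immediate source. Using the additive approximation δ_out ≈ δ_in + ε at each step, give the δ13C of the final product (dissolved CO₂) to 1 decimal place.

-22.3 per mil

step 1: δ ≈ -34.1 + (-5.5) = -39.6 per mil
step 2: δ ≈ -39.6 + (12.8) = -26.8 per mil
step 3: δ ≈ -26.8 + (4.5) = -22.3 per mil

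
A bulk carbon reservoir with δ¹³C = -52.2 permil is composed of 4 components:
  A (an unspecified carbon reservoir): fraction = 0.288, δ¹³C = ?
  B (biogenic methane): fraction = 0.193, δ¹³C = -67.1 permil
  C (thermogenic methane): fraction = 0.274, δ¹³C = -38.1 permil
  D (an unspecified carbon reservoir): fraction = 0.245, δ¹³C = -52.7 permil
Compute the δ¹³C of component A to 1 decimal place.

-55.2 permil

Isotope mass balance: δ_bulk = Σ fᵢ·δᵢ.
-52.2 = 0.288×δ_A + 0.193×(-67.1) + 0.274×(-38.1) + 0.245×(-52.7)
0.288·δ_A = -52.2 − (-36.301) = -15.899
δ_A = -15.899 / 0.288 = -55.20 permil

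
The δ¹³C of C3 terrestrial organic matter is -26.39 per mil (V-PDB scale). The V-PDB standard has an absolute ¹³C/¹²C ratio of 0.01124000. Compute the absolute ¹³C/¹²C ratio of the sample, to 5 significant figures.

R_sample = R_standard × (δ¹³C/1000 + 1)
R_sample = 0.01124000 × (-26.39/1000 + 1) = 0.01124000 × 0.973610
R_sample = 0.0109434

0.010943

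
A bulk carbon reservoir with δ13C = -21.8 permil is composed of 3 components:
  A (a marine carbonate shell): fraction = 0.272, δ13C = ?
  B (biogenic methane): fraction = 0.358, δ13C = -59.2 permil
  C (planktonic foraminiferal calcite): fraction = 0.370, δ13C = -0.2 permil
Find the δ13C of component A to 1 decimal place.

-2.0 permil

Isotope mass balance: δ_bulk = Σ fᵢ·δᵢ.
-21.8 = 0.272×δ_A + 0.358×(-59.2) + 0.370×(-0.2)
0.272·δ_A = -21.8 − (-21.268) = -0.532
δ_A = -0.532 / 0.272 = -1.96 permil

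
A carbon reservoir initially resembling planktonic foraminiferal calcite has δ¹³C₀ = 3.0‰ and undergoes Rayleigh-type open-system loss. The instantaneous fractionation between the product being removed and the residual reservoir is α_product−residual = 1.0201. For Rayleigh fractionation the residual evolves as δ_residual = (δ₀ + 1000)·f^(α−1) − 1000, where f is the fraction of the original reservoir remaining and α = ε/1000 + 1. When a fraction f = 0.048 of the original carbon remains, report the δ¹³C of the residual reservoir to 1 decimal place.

-56.4‰

Rayleigh residual: δ_res = (δ₀ + 1000)·f^(α−1) − 1000
α − 1 = 0.02010
f^(α−1) = 0.048^(0.02010) = 0.940791
δ_res = (3.0 + 1000) × 0.940791 − 1000 = 943.613 − 1000 = -56.39‰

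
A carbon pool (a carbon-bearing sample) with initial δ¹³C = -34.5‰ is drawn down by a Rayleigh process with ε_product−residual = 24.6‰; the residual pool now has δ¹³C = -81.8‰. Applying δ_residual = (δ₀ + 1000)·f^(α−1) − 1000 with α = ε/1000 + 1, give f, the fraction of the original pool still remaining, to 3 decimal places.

α − 1 = ε/1000 = 0.0246
(δ_res + 1000)/(δ₀ + 1000) = (-81.8 + 1000)/(-34.5 + 1000) = 918.2/965.5 = 0.951010
f = 0.951010^(1/0.0246) = exp(ln(0.951010)/0.0246) = exp(-0.05023/0.0246)
f = exp(-2.0419) = 0.1298

0.130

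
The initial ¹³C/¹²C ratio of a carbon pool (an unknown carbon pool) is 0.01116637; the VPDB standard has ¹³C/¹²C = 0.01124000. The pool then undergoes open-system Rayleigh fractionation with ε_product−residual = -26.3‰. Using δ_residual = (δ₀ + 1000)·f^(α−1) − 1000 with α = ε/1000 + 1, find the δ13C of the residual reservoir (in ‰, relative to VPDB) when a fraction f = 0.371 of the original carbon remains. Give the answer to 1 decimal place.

δ₀ = (0.01116637/0.01124000 − 1)×1000 = (0.993449 − 1)×1000 = -6.551‰
α − 1 = ε/1000 = -0.0263
f^(α−1) = 0.371^(-0.0263) = 1.026421
δ_res = (-6.551 + 1000) × 1.026421 − 1000 = 1019.697 − 1000 = 19.70‰

19.7‰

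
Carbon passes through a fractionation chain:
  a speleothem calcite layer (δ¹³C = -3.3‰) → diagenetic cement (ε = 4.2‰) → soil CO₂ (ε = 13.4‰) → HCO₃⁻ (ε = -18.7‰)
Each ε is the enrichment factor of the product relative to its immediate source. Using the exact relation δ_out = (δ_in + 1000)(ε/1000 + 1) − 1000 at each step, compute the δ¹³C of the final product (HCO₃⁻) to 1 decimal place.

-4.7‰

step 1: δ = (-3.30 + 1000)·(4.2/1000 + 1) − 1000 = 0.89‰
step 2: δ = (0.89 + 1000)·(13.4/1000 + 1) − 1000 = 14.30‰
step 3: δ = (14.30 + 1000)·(-18.7/1000 + 1) − 1000 = -4.67‰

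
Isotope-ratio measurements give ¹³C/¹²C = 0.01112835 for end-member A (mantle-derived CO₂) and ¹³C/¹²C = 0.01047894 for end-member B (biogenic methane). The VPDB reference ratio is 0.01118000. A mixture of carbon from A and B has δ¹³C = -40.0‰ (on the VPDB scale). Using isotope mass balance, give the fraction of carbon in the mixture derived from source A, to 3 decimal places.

δ_A = (0.01112835/0.01118000 − 1)×1000 = (0.995380 − 1)×1000 = -4.620‰
δ_B = (0.01047894/0.01118000 − 1)×1000 = (0.937293 − 1)×1000 = -62.707‰
f_A = (δ_mix − δ_B)/(δ_A − δ_B) = (-40.0 − (-62.707))/(-4.620 − (-62.707))
f_A = 22.707 / 58.087 = 0.3909

0.391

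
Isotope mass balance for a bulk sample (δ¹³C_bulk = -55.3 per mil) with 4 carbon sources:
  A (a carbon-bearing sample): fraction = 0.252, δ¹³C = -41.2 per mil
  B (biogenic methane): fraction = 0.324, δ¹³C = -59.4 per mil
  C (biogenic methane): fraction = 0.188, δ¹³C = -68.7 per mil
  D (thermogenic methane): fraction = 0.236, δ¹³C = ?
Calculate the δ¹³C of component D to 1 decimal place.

-54.1 per mil

Isotope mass balance: δ_bulk = Σ fᵢ·δᵢ.
-55.3 = 0.252×(-41.2) + 0.324×(-59.4) + 0.188×(-68.7) + 0.236×δ_D
0.236·δ_D = -55.3 − (-42.544) = -12.756
δ_D = -12.756 / 0.236 = -54.05 per mil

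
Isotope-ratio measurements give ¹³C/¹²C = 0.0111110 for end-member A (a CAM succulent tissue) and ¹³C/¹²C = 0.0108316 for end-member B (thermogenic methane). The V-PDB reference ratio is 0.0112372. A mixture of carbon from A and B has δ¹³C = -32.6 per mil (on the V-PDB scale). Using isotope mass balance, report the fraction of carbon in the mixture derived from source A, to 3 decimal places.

0.141

δ_A = (0.0111110/0.0112372 − 1)×1000 = (0.988769 − 1)×1000 = -11.231 per mil
δ_B = (0.0108316/0.0112372 − 1)×1000 = (0.963906 − 1)×1000 = -36.094 per mil
f_A = (δ_mix − δ_B)/(δ_A − δ_B) = (-32.6 − (-36.094))/(-11.231 − (-36.094))
f_A = 3.494 / 24.864 = 0.1405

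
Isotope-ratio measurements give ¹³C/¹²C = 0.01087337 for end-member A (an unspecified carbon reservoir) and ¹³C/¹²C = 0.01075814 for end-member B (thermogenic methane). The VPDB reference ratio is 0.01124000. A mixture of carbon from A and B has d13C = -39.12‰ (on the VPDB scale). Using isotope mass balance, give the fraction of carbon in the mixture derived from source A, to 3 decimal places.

δ_A = (0.01087337/0.01124000 − 1)×1000 = (0.967382 − 1)×1000 = -32.618‰
δ_B = (0.01075814/0.01124000 − 1)×1000 = (0.957130 − 1)×1000 = -42.870‰
f_A = (δ_mix − δ_B)/(δ_A − δ_B) = (-39.12 − (-42.870))/(-32.618 − (-42.870))
f_A = 3.750 / 10.252 = 0.3658

0.366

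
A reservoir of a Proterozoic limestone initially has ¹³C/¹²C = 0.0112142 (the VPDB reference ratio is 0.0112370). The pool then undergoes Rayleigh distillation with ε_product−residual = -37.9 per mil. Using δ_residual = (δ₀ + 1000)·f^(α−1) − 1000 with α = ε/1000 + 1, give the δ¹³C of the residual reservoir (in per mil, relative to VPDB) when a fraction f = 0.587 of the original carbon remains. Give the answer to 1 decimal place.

δ₀ = (0.0112142/0.0112370 − 1)×1000 = (0.997971 − 1)×1000 = -2.029 per mil
α − 1 = ε/1000 = -0.0379
f^(α−1) = 0.587^(-0.0379) = 1.020396
δ_res = (-2.029 + 1000) × 1.020396 − 1000 = 1018.325 − 1000 = 18.33 per mil

18.3 per mil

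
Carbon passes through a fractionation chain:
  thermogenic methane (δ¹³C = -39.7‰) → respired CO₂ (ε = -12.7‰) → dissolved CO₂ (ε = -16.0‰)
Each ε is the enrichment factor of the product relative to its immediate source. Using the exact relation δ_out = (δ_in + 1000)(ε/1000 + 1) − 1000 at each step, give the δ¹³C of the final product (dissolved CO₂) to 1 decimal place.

-67.1‰

step 1: δ = (-39.70 + 1000)·(-12.7/1000 + 1) − 1000 = -51.90‰
step 2: δ = (-51.90 + 1000)·(-16.0/1000 + 1) − 1000 = -67.07‰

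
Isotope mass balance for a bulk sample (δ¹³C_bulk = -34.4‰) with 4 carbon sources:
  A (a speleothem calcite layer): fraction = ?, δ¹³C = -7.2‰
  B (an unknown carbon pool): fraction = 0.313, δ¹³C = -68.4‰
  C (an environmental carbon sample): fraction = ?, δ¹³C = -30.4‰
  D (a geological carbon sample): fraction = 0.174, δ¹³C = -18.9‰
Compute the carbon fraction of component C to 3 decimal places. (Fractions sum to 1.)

Let f_C and f_A be the unknown fractions; fractions sum to 1 so f_C + f_A = 0.513.
Mass balance: Σ fᵢ·δᵢ = δ_bulk ⇒ f_C·(-30.4) + f_A·(-7.2) = -34.4 − (-24.698) = -9.702
Substitute f_A = 0.513 − f_C:
f_C·(-30.4 − -7.2) = -9.702 − 0.513×(-7.2) = -6.009
f_C = -6.009 / -23.2 = 0.2590

0.259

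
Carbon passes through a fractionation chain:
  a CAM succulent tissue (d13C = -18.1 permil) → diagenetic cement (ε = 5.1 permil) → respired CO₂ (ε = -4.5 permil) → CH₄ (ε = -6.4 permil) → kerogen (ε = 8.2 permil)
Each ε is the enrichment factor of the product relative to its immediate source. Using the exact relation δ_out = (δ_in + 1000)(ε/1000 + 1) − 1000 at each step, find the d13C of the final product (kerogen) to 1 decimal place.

step 1: δ = (-18.10 + 1000)·(5.1/1000 + 1) − 1000 = -13.09 permil
step 2: δ = (-13.09 + 1000)·(-4.5/1000 + 1) − 1000 = -17.53 permil
step 3: δ = (-17.53 + 1000)·(-6.4/1000 + 1) − 1000 = -23.82 permil
step 4: δ = (-23.82 + 1000)·(8.2/1000 + 1) − 1000 = -15.82 permil

-15.8 permil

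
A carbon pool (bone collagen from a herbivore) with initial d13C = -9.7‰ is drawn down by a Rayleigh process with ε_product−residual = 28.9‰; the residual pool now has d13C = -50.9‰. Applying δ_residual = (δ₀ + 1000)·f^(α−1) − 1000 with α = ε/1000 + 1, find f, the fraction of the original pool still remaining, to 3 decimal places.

α − 1 = ε/1000 = 0.0289
(δ_res + 1000)/(δ₀ + 1000) = (-50.9 + 1000)/(-9.7 + 1000) = 949.1/990.3 = 0.958396
f = 0.958396^(1/0.0289) = exp(ln(0.958396)/0.0289) = exp(-0.04249/0.0289)
f = exp(-1.4704) = 0.2298

0.230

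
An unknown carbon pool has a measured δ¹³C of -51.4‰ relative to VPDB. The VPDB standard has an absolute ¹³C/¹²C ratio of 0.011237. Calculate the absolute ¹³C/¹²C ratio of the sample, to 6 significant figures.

0.0106594

R_sample = R_standard × (δ¹³C/1000 + 1)
R_sample = 0.011237 × (-51.4/1000 + 1) = 0.011237 × 0.948600
R_sample = 0.0106594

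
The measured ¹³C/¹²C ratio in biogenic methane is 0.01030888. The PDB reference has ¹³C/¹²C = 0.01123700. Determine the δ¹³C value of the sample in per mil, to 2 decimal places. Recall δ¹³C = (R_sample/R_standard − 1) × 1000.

δ¹³C = (R_sample / R_standard − 1) × 1000
R_sample / R_standard = 0.01030888 / 0.01123700 = 0.917405
δ¹³C = (0.917405 − 1) × 1000 = -82.595 per mil

-82.59 per mil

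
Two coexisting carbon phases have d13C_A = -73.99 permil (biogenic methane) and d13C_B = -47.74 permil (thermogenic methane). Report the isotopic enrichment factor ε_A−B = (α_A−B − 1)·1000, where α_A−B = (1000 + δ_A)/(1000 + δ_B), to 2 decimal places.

α_A−B = (1000 + -73.99) / (1000 + -47.74) = 926.01 / 952.26 = 0.972434
ε_A−B = (0.972434 − 1) × 1000 = -27.566 permil
(The approximation ε ≈ δ_A − δ_B would give -26.25 permil.)

-27.57 permil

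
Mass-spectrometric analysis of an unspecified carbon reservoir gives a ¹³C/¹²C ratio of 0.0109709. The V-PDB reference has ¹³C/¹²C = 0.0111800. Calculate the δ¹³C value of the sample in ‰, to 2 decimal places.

-18.70‰

δ¹³C = (R_sample / R_standard − 1) × 1000
R_sample / R_standard = 0.0109709 / 0.0111800 = 0.981297
δ¹³C = (0.981297 − 1) × 1000 = -18.703‰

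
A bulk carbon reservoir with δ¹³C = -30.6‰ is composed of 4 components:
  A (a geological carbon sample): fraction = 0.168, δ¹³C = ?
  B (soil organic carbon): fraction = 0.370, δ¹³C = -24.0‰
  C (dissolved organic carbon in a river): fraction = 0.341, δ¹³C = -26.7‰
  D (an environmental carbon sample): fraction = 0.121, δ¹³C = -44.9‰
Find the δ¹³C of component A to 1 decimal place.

-42.8‰

Isotope mass balance: δ_bulk = Σ fᵢ·δᵢ.
-30.6 = 0.168×δ_A + 0.370×(-24.0) + 0.341×(-26.7) + 0.121×(-44.9)
0.168·δ_A = -30.6 − (-23.418) = -7.182
δ_A = -7.182 / 0.168 = -42.75‰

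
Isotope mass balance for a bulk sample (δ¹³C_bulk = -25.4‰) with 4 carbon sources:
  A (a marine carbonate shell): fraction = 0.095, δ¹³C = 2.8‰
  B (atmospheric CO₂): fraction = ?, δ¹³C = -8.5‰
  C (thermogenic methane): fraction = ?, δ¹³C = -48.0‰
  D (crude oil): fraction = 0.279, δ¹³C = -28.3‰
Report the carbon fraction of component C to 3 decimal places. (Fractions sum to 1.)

Let f_C and f_B be the unknown fractions; fractions sum to 1 so f_C + f_B = 0.626.
Mass balance: Σ fᵢ·δᵢ = δ_bulk ⇒ f_C·(-48.0) + f_B·(-8.5) = -25.4 − (-7.630) = -17.770
Substitute f_B = 0.626 − f_C:
f_C·(-48.0 − -8.5) = -17.770 − 0.626×(-8.5) = -12.449
f_C = -12.449 / -39.5 = 0.3152

0.315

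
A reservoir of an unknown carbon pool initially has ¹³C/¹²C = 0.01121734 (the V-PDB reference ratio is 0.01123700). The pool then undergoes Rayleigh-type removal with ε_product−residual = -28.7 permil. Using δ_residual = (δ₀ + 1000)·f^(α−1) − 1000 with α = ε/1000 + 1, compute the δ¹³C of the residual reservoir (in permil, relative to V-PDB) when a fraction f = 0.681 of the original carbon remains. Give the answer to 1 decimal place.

9.3 permil

δ₀ = (0.01121734/0.01123700 − 1)×1000 = (0.998250 − 1)×1000 = -1.750 permil
α − 1 = ε/1000 = -0.0287
f^(α−1) = 0.681^(-0.0287) = 1.011087
δ_res = (-1.750 + 1000) × 1.011087 − 1000 = 1009.318 − 1000 = 9.32 permil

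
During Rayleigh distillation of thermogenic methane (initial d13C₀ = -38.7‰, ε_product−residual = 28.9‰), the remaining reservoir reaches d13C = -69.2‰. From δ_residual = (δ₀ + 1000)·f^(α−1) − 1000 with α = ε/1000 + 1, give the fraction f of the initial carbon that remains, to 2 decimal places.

0.33

α − 1 = ε/1000 = 0.0289
(δ_res + 1000)/(δ₀ + 1000) = (-69.2 + 1000)/(-38.7 + 1000) = 930.8/961.3 = 0.968272
f = 0.968272^(1/0.0289) = exp(ln(0.968272)/0.0289) = exp(-0.03224/0.0289)
f = exp(-1.1156) = 0.3277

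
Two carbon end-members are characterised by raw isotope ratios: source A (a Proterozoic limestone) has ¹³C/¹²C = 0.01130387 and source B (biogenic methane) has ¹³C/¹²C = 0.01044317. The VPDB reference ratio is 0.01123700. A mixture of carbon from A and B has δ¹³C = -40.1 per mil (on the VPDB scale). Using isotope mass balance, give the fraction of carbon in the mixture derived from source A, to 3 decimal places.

0.399

δ_A = (0.01130387/0.01123700 − 1)×1000 = (1.005951 − 1)×1000 = 5.951 per mil
δ_B = (0.01044317/0.01123700 − 1)×1000 = (0.929356 − 1)×1000 = -70.644 per mil
f_A = (δ_mix − δ_B)/(δ_A − δ_B) = (-40.1 − (-70.644))/(5.951 − (-70.644))
f_A = 30.544 / 76.595 = 0.3988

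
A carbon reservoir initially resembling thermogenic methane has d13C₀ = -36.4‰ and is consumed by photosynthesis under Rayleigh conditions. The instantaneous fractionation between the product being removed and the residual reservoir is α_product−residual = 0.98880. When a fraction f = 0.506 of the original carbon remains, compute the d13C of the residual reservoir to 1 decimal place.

Rayleigh residual: δ_res = (δ₀ + 1000)·f^(α−1) − 1000
α − 1 = -0.01120
f^(α−1) = 0.506^(-0.01120) = 1.007659
δ_res = (-36.4 + 1000) × 1.007659 − 1000 = 970.980 − 1000 = -29.02‰

-29.0‰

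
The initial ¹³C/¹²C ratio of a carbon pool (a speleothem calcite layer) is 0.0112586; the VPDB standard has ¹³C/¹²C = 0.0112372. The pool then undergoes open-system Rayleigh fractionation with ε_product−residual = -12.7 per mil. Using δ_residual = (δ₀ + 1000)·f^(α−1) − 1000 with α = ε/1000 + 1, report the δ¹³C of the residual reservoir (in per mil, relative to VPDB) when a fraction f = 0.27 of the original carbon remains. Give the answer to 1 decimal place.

δ₀ = (0.0112586/0.0112372 − 1)×1000 = (1.001904 − 1)×1000 = 1.904 per mil
α − 1 = ε/1000 = -0.0127
f^(α−1) = 0.27^(-0.0127) = 1.016768
δ_res = (1.904 + 1000) × 1.016768 − 1000 = 1018.704 − 1000 = 18.70 per mil

18.7 per mil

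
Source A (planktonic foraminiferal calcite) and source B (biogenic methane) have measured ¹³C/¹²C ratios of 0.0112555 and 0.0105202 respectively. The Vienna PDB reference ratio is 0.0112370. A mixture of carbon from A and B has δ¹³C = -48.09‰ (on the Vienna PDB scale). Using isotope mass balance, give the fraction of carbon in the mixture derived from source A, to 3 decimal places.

δ_A = (0.0112555/0.0112370 − 1)×1000 = (1.001646 − 1)×1000 = 1.646‰
δ_B = (0.0105202/0.0112370 − 1)×1000 = (0.936211 − 1)×1000 = -63.789‰
f_A = (δ_mix − δ_B)/(δ_A − δ_B) = (-48.09 − (-63.789))/(1.646 − (-63.789))
f_A = 15.699 / 65.436 = 0.2399

0.240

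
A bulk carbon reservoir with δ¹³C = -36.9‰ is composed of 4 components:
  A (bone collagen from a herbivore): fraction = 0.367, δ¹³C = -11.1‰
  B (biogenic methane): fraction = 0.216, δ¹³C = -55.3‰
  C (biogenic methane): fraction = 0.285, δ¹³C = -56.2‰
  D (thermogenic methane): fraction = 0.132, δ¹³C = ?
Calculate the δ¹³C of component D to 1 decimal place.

Isotope mass balance: δ_bulk = Σ fᵢ·δᵢ.
-36.9 = 0.367×(-11.1) + 0.216×(-55.3) + 0.285×(-56.2) + 0.132×δ_D
0.132·δ_D = -36.9 − (-32.035) = -4.864
δ_D = -4.864 / 0.132 = -36.85‰

-36.9‰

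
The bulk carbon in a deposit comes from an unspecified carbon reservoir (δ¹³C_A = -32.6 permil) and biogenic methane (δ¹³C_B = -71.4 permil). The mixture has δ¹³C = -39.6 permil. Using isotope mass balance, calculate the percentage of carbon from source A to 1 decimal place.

82.0%

δ_mix = f_A·δ_A + (1 − f_A)·δ_B  ⇒  f_A = (δ_mix − δ_B)/(δ_A − δ_B)
f_A = (-39.6 − (-71.4)) / (-32.6 − (-71.4))
f_A = 31.8 / 38.8 = 0.8196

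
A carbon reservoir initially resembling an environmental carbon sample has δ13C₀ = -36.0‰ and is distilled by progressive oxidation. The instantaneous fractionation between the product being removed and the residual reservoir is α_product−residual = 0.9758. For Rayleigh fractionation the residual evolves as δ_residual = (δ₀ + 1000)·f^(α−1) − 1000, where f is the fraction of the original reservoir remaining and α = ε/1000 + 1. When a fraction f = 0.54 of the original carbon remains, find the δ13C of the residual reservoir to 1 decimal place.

Rayleigh residual: δ_res = (δ₀ + 1000)·f^(α−1) − 1000
α − 1 = -0.02420
f^(α−1) = 0.54^(-0.02420) = 1.015023
δ_res = (-36.0 + 1000) × 1.015023 − 1000 = 978.483 − 1000 = -21.52‰

-21.5‰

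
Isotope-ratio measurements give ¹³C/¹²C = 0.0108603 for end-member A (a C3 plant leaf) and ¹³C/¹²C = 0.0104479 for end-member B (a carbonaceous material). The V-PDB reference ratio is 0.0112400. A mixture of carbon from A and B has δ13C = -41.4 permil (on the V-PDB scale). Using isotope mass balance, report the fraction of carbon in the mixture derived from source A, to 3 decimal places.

0.792

δ_A = (0.0108603/0.0112400 − 1)×1000 = (0.966219 − 1)×1000 = -33.781 permil
δ_B = (0.0104479/0.0112400 − 1)×1000 = (0.929528 − 1)×1000 = -70.472 permil
f_A = (δ_mix − δ_B)/(δ_A − δ_B) = (-41.4 − (-70.472))/(-33.781 − (-70.472))
f_A = 29.072 / 36.690 = 0.7923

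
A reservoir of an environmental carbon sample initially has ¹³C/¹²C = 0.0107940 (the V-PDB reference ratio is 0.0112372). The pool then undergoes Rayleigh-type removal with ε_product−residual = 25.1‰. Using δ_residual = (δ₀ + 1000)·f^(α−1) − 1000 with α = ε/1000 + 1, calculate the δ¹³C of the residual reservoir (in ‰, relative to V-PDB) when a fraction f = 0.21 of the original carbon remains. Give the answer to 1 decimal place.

δ₀ = (0.0107940/0.0112372 − 1)×1000 = (0.960560 − 1)×1000 = -39.440‰
α − 1 = ε/1000 = 0.0251
f^(α−1) = 0.21^(0.0251) = 0.961585
δ_res = (-39.440 + 1000) × 0.961585 − 1000 = 923.660 − 1000 = -76.34‰

-76.3‰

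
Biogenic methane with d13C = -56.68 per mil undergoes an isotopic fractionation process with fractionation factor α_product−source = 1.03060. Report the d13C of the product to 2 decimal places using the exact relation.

δ_product = (δ_source + 1000)·α − 1000
δ_product = (-56.68 + 1000) × 1.03060 − 1000
δ_product = 972.186 − 1000 = -27.814 per mil

-27.81 per mil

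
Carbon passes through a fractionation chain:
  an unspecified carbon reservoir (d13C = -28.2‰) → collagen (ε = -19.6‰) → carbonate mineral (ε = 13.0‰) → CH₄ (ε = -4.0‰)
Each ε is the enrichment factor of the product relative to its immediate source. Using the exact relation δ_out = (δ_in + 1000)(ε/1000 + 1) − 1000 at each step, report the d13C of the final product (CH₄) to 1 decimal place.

-38.7‰

step 1: δ = (-28.20 + 1000)·(-19.6/1000 + 1) − 1000 = -47.25‰
step 2: δ = (-47.25 + 1000)·(13.0/1000 + 1) − 1000 = -34.86‰
step 3: δ = (-34.86 + 1000)·(-4.0/1000 + 1) − 1000 = -38.72‰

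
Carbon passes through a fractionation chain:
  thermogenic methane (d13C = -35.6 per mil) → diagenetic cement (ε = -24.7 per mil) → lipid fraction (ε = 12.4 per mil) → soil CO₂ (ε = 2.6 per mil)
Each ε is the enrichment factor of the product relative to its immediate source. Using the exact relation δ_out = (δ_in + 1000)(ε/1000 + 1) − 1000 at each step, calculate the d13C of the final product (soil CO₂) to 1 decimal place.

-45.3 per mil

step 1: δ = (-35.60 + 1000)·(-24.7/1000 + 1) − 1000 = -59.42 per mil
step 2: δ = (-59.42 + 1000)·(12.4/1000 + 1) − 1000 = -47.76 per mil
step 3: δ = (-47.76 + 1000)·(2.6/1000 + 1) − 1000 = -45.28 per mil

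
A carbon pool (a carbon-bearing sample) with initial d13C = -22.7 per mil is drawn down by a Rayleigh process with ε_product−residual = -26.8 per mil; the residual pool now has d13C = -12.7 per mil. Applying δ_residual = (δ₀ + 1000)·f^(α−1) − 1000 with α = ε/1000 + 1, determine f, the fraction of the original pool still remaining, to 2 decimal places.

0.68

α − 1 = ε/1000 = -0.0268
(δ_res + 1000)/(δ₀ + 1000) = (-12.7 + 1000)/(-22.7 + 1000) = 987.3/977.3 = 1.010232
f = 1.010232^(1/-0.0268) = exp(ln(1.010232)/-0.0268) = exp(0.01018/-0.0268)
f = exp(-0.3799) = 0.6840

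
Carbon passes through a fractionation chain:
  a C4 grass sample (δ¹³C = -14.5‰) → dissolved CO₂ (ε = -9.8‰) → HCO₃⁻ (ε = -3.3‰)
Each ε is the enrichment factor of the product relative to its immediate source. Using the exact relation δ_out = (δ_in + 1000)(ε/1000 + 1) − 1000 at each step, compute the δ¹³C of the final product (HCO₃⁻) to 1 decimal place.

-27.4‰

step 1: δ = (-14.50 + 1000)·(-9.8/1000 + 1) − 1000 = -24.16‰
step 2: δ = (-24.16 + 1000)·(-3.3/1000 + 1) − 1000 = -27.38‰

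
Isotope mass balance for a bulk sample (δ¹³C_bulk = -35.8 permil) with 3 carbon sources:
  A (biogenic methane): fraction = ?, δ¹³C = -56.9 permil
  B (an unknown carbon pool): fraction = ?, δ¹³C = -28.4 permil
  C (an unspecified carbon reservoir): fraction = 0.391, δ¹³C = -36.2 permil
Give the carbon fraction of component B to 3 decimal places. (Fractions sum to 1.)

Let f_B and f_A be the unknown fractions; fractions sum to 1 so f_B + f_A = 0.609.
Mass balance: Σ fᵢ·δᵢ = δ_bulk ⇒ f_B·(-28.4) + f_A·(-56.9) = -35.8 − (-14.154) = -21.646
Substitute f_A = 0.609 − f_B:
f_B·(-28.4 − -56.9) = -21.646 − 0.609×(-56.9) = 13.006
f_B = 13.006 / 28.5 = 0.4564

0.456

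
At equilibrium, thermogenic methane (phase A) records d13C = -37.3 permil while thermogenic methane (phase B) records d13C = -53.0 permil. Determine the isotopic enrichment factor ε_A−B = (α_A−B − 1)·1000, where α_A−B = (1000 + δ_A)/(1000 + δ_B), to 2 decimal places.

α_A−B = (1000 + -37.3) / (1000 + -53.0) = 962.7 / 947.0 = 1.016579
ε_A−B = (1.016579 − 1) × 1000 = 16.579 permil
(The approximation ε ≈ δ_A − δ_B would give 15.7 permil.)

16.58 permil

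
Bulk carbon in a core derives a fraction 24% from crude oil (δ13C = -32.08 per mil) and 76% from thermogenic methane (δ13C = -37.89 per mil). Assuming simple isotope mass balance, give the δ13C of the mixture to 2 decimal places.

δ_mix = f_A·δ_A + f_B·δ_B
δ_mix = 0.24 × (-32.08) + 0.76 × (-37.89)
δ_mix = -7.699 + -28.796 = -36.496 per mil

-36.50 per mil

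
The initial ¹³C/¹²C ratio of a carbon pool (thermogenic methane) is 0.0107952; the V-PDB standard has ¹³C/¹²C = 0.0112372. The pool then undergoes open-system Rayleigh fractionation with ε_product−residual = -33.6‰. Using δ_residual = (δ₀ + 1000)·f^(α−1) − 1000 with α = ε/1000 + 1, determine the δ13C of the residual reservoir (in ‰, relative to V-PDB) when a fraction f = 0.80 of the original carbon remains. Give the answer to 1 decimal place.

δ₀ = (0.0107952/0.0112372 − 1)×1000 = (0.960666 − 1)×1000 = -39.334‰
α − 1 = ε/1000 = -0.0336
f^(α−1) = 0.80^(-0.0336) = 1.007526
δ_res = (-39.334 + 1000) × 1.007526 − 1000 = 967.896 − 1000 = -32.10‰

-32.1‰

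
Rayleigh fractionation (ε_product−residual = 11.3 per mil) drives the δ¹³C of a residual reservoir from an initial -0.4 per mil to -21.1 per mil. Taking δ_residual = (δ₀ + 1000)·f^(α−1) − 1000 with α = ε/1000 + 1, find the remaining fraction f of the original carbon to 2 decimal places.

α − 1 = ε/1000 = 0.0113
(δ_res + 1000)/(δ₀ + 1000) = (-21.1 + 1000)/(-0.4 + 1000) = 978.9/999.6 = 0.979292
f = 0.979292^(1/0.0113) = exp(ln(0.979292)/0.0113) = exp(-0.02093/0.0113)
f = exp(-1.8518) = 0.1569

0.16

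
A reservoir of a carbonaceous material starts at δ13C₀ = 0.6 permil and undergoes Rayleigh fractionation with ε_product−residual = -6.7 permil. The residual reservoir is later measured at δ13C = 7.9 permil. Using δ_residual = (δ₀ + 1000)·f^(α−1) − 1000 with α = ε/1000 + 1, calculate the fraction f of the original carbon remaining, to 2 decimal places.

0.34

α − 1 = ε/1000 = -0.0067
(δ_res + 1000)/(δ₀ + 1000) = (7.9 + 1000)/(0.6 + 1000) = 1007.9/1000.6 = 1.007296
f = 1.007296^(1/-0.0067) = exp(ln(1.007296)/-0.0067) = exp(0.00727/-0.0067)
f = exp(-1.0849) = 0.3379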